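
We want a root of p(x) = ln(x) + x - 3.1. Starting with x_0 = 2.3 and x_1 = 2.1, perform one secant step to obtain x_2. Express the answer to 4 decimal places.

2.2774

p(2.3) = 0.032909, p(2.1) = -0.258063
x_2 = 2.100000 − (-0.258063)·(2.100000 − 2.300000) / (-0.258063 − 0.032909) = 2.100000 − (0.051613)/(-0.290972) = 2.277380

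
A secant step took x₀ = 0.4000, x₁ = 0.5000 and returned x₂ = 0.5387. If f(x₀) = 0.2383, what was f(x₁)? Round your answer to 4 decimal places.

The secant line through (0.4000, 0.2383) and (0.5000, f(x₁)) crosses zero at x₂ = 0.5387.
So (0.4000, 0.2383), (0.5000, f(x₁)), (0.5387, 0) are collinear:
f(x₁) = 0.2383 · (0.5000 − 0.5387) / (0.4000 − 0.5387) = 0.2383 · (-0.038700)/(-0.138700) = 0.066490

0.0665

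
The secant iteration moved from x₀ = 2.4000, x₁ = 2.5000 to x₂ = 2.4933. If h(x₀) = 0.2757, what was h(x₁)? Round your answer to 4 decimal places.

The secant line through (2.4000, 0.2757) and (2.5000, h(x₁)) crosses zero at x₂ = 2.4933.
So (2.4000, 0.2757), (2.5000, h(x₁)), (2.4933, 0) are collinear:
h(x₁) = 0.2757 · (2.5000 − 2.4933) / (2.4000 − 2.4933) = 0.2757 · (0.006700)/(-0.093300) = -0.019798

-0.0198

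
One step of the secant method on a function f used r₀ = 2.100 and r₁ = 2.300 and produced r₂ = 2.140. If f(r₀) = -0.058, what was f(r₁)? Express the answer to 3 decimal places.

0.232

The secant line through (2.100, -0.058) and (2.300, f(r₁)) crosses zero at r₂ = 2.140.
So (2.100, -0.058), (2.300, f(r₁)), (2.140, 0) are collinear:
f(r₁) = -0.058 · (2.300 − 2.140) / (2.100 − 2.140) = -0.058 · (0.16000)/(-0.04000) = 0.23200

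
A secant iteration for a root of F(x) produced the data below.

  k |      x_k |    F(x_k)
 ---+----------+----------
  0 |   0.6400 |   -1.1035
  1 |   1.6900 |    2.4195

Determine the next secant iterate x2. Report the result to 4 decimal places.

x2 = 1.6900 − 2.4195·(1.6900 − 0.6400) / (2.4195 − (-1.1035))
   = 1.6900 − (2.540475)/(3.523000) = 0.968889

0.9689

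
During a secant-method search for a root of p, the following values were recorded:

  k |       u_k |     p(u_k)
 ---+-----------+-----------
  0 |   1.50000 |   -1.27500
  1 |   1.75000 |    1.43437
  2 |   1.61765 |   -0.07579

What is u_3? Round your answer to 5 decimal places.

u_3 = 1.61765 − (-0.07579)·(1.61765 − 1.75000) / (-0.07579 − 1.43437)
   = 1.61765 − (0.0100308)/(-1.5101600) = 1.6242922

1.62429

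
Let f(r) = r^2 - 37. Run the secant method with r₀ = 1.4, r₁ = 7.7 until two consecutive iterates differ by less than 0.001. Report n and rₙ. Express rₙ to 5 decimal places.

f(1.4) = -35.0400000, f(7.7) = 22.2900000
r₂ = 7.7000000 − 22.2900000·(6.3000000)/(57.3300000) = 5.2505495;  |Δ| = 2.4494505
f(5.2505495) = -9.4317305
r₃ = 5.2505495 − (-9.4317305)·(-2.4494505)/(-31.7217305) = 5.9788375;  |Δ| = 0.7282881
f(5.9788375) = -1.2535021
r₄ = 5.9788375 − (-1.2535021)·(0.7282881)/(8.1782284) = 6.0904644;  |Δ| = 0.1116269
f(6.0904644) = 0.0937571
r₅ = 6.0904644 − 0.0937571·(0.1116269)/(1.3472592) = 6.0826962;  |Δ| = 0.0077682
f(6.0826962) = -0.0008068
r₆ = 6.0826962 − (-0.0008068)·(-0.0077682)/(-0.0945639) = 6.0827625;  |Δ| = 0.0000663
|r₆ − r₅| = 0.0000663 < 0.001

n = 6, rₙ = 6.08276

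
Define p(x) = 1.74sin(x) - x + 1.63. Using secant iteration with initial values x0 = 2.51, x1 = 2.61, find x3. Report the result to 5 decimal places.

2.57052

p(2.51) = 0.1473498, p(2.61) = -0.0979821
x2 = 2.6100000 − (-0.0979821)·(2.6100000 − 2.5100000) / (-0.0979821 − 0.1473498) = 2.6100000 − (-0.0097982)/(-0.2453319) = 2.5700614
p(2.5700614) = 0.0011404
x3 = 2.5700614 − 0.0011404·(2.5700614 − 2.6100000) / (0.0011404 − (-0.0979821)) = 2.5700614 − (-0.0000455)/(0.0991224) = 2.5705209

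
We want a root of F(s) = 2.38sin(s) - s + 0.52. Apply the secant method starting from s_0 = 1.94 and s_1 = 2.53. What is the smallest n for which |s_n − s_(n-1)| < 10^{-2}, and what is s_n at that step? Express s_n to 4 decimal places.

n = 4, s_n = 2.2980

F(1.94) = 0.799624, F(2.53) = -0.643470
s_2 = 2.530000 − (-0.643470)·(0.590000)/(-1.443094) = 2.266921;  |Δ| = 0.263079
F(2.266921) = 0.079331
s_3 = 2.266921 − 0.079331·(-0.263079)/(0.722801) = 2.295795;  |Δ| = 0.028874
F(2.295795) = 0.005635
s_4 = 2.295795 − 0.005635·(0.028874)/(-0.073696) = 2.298003;  |Δ| = 0.002208
|s_4 − s_3| = 0.002208 < 10^{-2}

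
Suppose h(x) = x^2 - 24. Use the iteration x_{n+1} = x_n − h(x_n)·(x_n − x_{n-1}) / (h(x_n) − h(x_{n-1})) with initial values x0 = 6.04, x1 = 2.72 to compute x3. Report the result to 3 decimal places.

4.983

h(6.04) = 12.48160, h(2.72) = -16.60160
x2 = 2.72000 − (-16.60160)·(2.72000 − 6.04000) / (-16.60160 − 12.48160) = 2.72000 − (55.11731)/(-29.08320) = 4.61516
h(4.61516) = -2.70030
x3 = 4.61516 − (-2.70030)·(4.61516 − 2.72000) / (-2.70030 − (-16.60160)) = 4.61516 − (-5.11750)/(13.90130) = 4.98329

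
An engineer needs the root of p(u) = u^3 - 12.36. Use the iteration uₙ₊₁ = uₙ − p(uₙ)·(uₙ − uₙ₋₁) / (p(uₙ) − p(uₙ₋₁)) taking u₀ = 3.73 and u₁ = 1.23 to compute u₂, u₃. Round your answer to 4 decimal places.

p(3.73) = 39.535117, p(1.23) = -10.499133
u₂ = 1.230000 − (-10.499133)·(1.230000 − 3.730000) / (-10.499133 − 39.535117) = 1.230000 − (26.247833)/(-50.034250) = 1.754597
p(1.754597) = -6.958276
u₃ = 1.754597 − (-6.958276)·(1.754597 − 1.230000) / (-6.958276 − (-10.499133)) = 1.754597 − (-3.650293)/(3.540857) = 2.785504

1.7546, 2.7855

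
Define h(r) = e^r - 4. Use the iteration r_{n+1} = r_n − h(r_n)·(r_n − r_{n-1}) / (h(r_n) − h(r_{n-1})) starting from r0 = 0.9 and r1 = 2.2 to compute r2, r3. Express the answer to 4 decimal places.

1.2050, 1.3210

h(0.9) = -1.540397, h(2.2) = 5.025013
r2 = 2.200000 − 5.025013·(2.200000 − 0.900000) / (5.025013 − (-1.540397)) = 2.200000 − (6.532518)/(6.565410) = 1.205010
h(1.205010) = -0.663207
r3 = 1.205010 − (-0.663207)·(1.205010 − 2.200000) / (-0.663207 − 5.025013) = 1.205010 − (0.659885)/(-5.688221) = 1.321019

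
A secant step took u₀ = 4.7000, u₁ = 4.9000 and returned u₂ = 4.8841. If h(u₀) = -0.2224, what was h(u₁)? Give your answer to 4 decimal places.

The secant line through (4.7000, -0.2224) and (4.9000, h(u₁)) crosses zero at u₂ = 4.8841.
So (4.7000, -0.2224), (4.9000, h(u₁)), (4.8841, 0) are collinear:
h(u₁) = -0.2224 · (4.9000 − 4.8841) / (4.7000 − 4.8841) = -0.2224 · (0.015900)/(-0.184100) = 0.019208

0.0192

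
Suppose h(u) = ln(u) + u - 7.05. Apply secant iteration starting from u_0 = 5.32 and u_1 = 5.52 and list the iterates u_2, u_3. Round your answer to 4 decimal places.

h(5.32) = -0.058527, h(5.52) = 0.178378
u_2 = 5.520000 − 0.178378·(5.520000 − 5.320000) / (0.178378 − (-0.058527)) = 5.520000 − (0.035676)/(0.236905) = 5.369410
h(5.369410) = 0.000127
u_3 = 5.369410 − 0.000127·(5.369410 − 5.520000) / (0.000127 − 0.178378) = 5.369410 − (-0.000019)/(-0.178250) = 5.369302

5.3694, 5.3693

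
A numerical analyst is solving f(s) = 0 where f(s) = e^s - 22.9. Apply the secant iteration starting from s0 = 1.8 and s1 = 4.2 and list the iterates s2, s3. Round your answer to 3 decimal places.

2.467, 2.818

f(1.8) = -16.85035, f(4.2) = 43.78633
s2 = 4.20000 − 43.78633·(4.20000 − 1.80000) / (43.78633 − (-16.85035)) = 4.20000 − (105.08719)/(60.63668) = 2.46694
f(2.46694) = -11.11371
s3 = 2.46694 − (-11.11371)·(2.46694 − 4.20000) / (-11.11371 − 43.78633) = 2.46694 − (19.26076)/(-54.90004) = 2.81777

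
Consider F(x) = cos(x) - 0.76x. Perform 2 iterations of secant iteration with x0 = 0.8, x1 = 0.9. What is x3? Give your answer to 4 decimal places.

F(0.8) = 0.088707, F(0.9) = -0.062390
x2 = 0.900000 − (-0.062390)·(0.900000 − 0.800000) / (-0.062390 − 0.088707) = 0.900000 − (-0.006239)/(-0.151097) = 0.858709
F(0.858709) = 0.000797
x3 = 0.858709 − 0.000797·(0.858709 − 0.900000) / (0.000797 − (-0.062390)) = 0.858709 − (-0.000033)/(0.063187) = 0.859229

0.8592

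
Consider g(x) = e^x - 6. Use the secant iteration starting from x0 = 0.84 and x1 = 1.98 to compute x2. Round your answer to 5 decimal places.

g(0.84) = -3.6836330, g(1.98) = 1.2427430
x2 = 1.9800000 − 1.2427430·(1.9800000 − 0.8400000) / (1.2427430 − (-3.6836330)) = 1.9800000 − (1.4167270)/(4.9263760) = 1.6924200

1.69242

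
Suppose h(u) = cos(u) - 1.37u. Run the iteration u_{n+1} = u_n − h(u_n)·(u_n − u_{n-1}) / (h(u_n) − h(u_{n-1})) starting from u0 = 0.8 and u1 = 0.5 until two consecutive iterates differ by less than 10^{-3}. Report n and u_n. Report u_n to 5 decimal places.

n = 4, u_n = 0.60172

h(0.8) = -0.3992933, h(0.5) = 0.1925826
u2 = 0.5000000 − 0.1925826·(-0.3000000)/(0.5918759) = 0.5976130;  |Δ| = 0.0976130
h(0.5976130) = 0.0079513
u3 = 0.5976130 − 0.0079513·(0.0976130)/(-0.1846313) = 0.6018168;  |Δ| = 0.0042038
h(0.6018168) = -0.0001805
u4 = 0.6018168 − (-0.0001805)·(0.0042038)/(-0.0081318) = 0.6017234;  |Δ| = 0.0000933
|u4 − u3| = 0.0000933 < 10^{-3}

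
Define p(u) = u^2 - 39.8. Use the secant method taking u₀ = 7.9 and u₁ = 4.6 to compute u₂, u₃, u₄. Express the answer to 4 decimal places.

p(7.9) = 22.610000, p(4.6) = -18.640000
u₂ = 4.600000 − (-18.640000)·(4.600000 − 7.900000) / (-18.640000 − 22.610000) = 4.600000 − (61.512000)/(-41.250000) = 6.091200
p(6.091200) = -2.697283
u₃ = 6.091200 − (-2.697283)·(6.091200 − 4.600000) / (-2.697283 − (-18.640000)) = 6.091200 − (-4.022188)/(15.942717) = 6.343490
p(6.343490) = 0.439865
u₄ = 6.343490 − 0.439865·(6.343490 − 6.091200) / (0.439865 − (-2.697283)) = 6.343490 − (0.110974)/(3.137148) = 6.308116

6.0912, 6.3435, 6.3081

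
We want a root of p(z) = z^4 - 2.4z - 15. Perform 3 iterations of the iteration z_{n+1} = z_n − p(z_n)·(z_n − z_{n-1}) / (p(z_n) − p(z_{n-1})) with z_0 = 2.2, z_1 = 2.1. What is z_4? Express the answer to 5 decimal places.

2.11687

p(2.2) = 3.1456000, p(2.1) = -0.5919000
z_2 = 2.1000000 − (-0.5919000)·(2.1000000 − 2.2000000) / (-0.5919000 − 3.1456000) = 2.1000000 − (0.0591900)/(-3.7375000) = 2.1158368
p(2.1158368) = -0.0365806
z_3 = 2.1158368 − (-0.0365806)·(2.1158368 − 2.1000000) / (-0.0365806 − (-0.5919000)) = 2.1158368 − (-0.0005793)/(0.5553194) = 2.1168800
p(2.1168800) = 0.0004708
z_4 = 2.1168800 − 0.0004708·(2.1168800 − 2.1158368) / (0.0004708 − (-0.0365806)) = 2.1168800 − (0.0000005)/(0.0370514) = 2.1168668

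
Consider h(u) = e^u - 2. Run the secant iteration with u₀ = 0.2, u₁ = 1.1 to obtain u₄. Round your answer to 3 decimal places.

0.694

h(0.2) = -0.77860, h(1.1) = 1.00417
u₂ = 1.10000 − 1.00417·(1.10000 − 0.20000) / (1.00417 − (-0.77860)) = 1.10000 − (0.90375)/(1.78276) = 0.59306
h(0.59306) = -0.19048
u₃ = 0.59306 − (-0.19048)·(0.59306 − 1.10000) / (-0.19048 − 1.00417) = 0.59306 − (0.09656)/(-1.19464) = 0.67389
h(0.67389) = -0.03815
u₄ = 0.67389 − (-0.03815)·(0.67389 − 0.59306) / (-0.03815 − (-0.19048)) = 0.67389 − (-0.00308)/(0.15233) = 0.69413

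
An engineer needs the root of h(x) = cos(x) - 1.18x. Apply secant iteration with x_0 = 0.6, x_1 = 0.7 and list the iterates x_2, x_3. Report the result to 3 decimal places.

0.666, 0.666

h(0.6) = 0.11734, h(0.7) = -0.06116
x_2 = 0.70000 − (-0.06116)·(0.70000 − 0.60000) / (-0.06116 − 0.11734) = 0.70000 − (-0.00612)/(-0.17849) = 0.66574
h(0.66574) = 0.00089
x_3 = 0.66574 − 0.00089·(0.66574 − 0.70000) / (0.00089 − (-0.06116)) = 0.66574 − (-0.00003)/(0.06205) = 0.66623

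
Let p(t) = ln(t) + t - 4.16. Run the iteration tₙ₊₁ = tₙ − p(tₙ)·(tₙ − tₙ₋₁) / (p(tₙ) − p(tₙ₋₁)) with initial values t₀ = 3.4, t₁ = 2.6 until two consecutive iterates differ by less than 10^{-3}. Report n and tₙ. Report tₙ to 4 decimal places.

n = 4, tₙ = 3.0461

p(3.4) = 0.463775, p(2.6) = -0.604489
t₂ = 2.600000 − (-0.604489)·(-0.800000)/(-1.068264) = 3.052689;  |Δ| = 0.452689
p(3.052689) = 0.008711
t₃ = 3.052689 − 0.008711·(0.452689)/(0.613200) = 3.046258;  |Δ| = 0.006431
p(3.046258) = 0.000171
t₄ = 3.046258 − 0.000171·(-0.006431)/(-0.008540) = 3.046129;  |Δ| = 0.000129
|t₄ − t₃| = 0.000129 < 10^{-3}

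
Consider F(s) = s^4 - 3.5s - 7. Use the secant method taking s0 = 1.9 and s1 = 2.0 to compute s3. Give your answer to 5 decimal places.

1.92513

F(1.9) = -0.6179000, F(2.0) = 2.0000000
s2 = 2.0000000 − 2.0000000·(2.0000000 − 1.9000000) / (2.0000000 − (-0.6179000)) = 2.0000000 − (0.2000000)/(2.6179000) = 1.9236029
F(1.9236029) = -0.0407743
s3 = 1.9236029 − (-0.0407743)·(1.9236029 − 2.0000000) / (-0.0407743 − 2.0000000) = 1.9236029 − (0.0031150)/(-2.0407743) = 1.9251293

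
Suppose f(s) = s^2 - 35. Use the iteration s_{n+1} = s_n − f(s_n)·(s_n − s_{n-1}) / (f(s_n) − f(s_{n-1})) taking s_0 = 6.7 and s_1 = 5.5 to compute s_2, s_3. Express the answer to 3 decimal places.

f(6.7) = 9.89000, f(5.5) = -4.75000
s_2 = 5.50000 − (-4.75000)·(5.50000 − 6.70000) / (-4.75000 − 9.89000) = 5.50000 − (5.70000)/(-14.64000) = 5.88934
f(5.88934) = -0.31562
s_3 = 5.88934 − (-0.31562)·(5.88934 − 5.50000) / (-0.31562 − (-4.75000)) = 5.88934 − (-0.12289)/(4.43438) = 5.91706

5.889, 5.917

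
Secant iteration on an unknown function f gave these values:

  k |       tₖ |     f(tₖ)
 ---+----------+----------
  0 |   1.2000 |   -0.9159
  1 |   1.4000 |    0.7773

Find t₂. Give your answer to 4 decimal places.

t₂ = 1.4000 − 0.7773·(1.4000 − 1.2000) / (0.7773 − (-0.9159))
   = 1.4000 − (0.155460)/(1.693200) = 1.308186

1.3082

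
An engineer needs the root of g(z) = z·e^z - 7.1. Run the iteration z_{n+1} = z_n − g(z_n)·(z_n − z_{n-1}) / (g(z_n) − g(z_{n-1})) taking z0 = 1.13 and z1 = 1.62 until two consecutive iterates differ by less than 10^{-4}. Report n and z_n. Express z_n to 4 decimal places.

g(1.13) = -3.601908, g(1.62) = 1.086006
z2 = 1.620000 − 1.086006·(0.490000)/(4.687914) = 1.506486;  |Δ| = 0.113514
g(1.506486) = -0.304463
z3 = 1.506486 − (-0.304463)·(-0.113514)/(-1.390469) = 1.531342;  |Δ| = 0.024855
g(1.531342) = -0.018499
z4 = 1.531342 − (-0.018499)·(0.024855)/(0.285964) = 1.532950;  |Δ| = 0.001608
g(1.532950) = 0.000344
z5 = 1.532950 − 0.000344·(0.001608)/(0.018843) = 1.532920;  |Δ| = 0.000029
|z5 − z4| = 0.000029 < 10^{-4}

n = 5, z_n = 1.5329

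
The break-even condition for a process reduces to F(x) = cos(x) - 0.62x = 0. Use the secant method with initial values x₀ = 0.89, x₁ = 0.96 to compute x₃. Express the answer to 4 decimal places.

0.9449

F(0.89) = 0.077612, F(0.96) = -0.021680
x₂ = 0.960000 − (-0.021680)·(0.960000 − 0.890000) / (-0.021680 − 0.077612) = 0.960000 − (-0.001518)/(-0.099292) = 0.944716
F(0.944716) = 0.000249
x₃ = 0.944716 − 0.000249·(0.944716 − 0.960000) / (0.000249 − (-0.021680)) = 0.944716 − (-0.000004)/(0.021929) = 0.944890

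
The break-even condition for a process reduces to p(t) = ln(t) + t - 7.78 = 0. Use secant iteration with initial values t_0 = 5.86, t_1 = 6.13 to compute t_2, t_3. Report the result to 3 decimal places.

p(5.86) = -0.15185, p(6.13) = 0.16319
t_2 = 6.13000 − 0.16319·(6.13000 − 5.86000) / (0.16319 − (-0.15185)) = 6.13000 − (0.04406)/(0.31505) = 5.99014
p(5.99014) = 0.00025
t_3 = 5.99014 − 0.00025·(5.99014 − 6.13000) / (0.00025 − 0.16319) = 5.99014 − (-0.00004)/(-0.16294) = 5.98992

5.990, 5.990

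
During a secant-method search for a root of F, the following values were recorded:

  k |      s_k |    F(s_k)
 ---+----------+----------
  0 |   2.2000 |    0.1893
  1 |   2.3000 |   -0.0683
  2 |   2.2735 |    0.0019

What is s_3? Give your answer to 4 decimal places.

2.2742

s_3 = 2.2735 − 0.0019·(2.2735 − 2.3000) / (0.0019 − (-0.0683))
   = 2.2735 − (-0.000050)/(0.070200) = 2.274217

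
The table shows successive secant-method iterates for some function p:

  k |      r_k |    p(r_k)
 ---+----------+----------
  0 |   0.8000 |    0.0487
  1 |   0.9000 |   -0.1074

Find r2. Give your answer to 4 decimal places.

r2 = 0.9000 − (-0.1074)·(0.9000 − 0.8000) / (-0.1074 − 0.0487)
   = 0.9000 − (-0.010740)/(-0.156100) = 0.831198

0.8312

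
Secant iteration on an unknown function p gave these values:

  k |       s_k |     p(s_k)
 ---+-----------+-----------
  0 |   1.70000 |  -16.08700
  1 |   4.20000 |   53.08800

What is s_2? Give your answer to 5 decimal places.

s_2 = 4.20000 − 53.08800·(4.20000 − 1.70000) / (53.08800 − (-16.08700))
   = 4.20000 − (132.7200000)/(69.1750000) = 2.2813878

2.28139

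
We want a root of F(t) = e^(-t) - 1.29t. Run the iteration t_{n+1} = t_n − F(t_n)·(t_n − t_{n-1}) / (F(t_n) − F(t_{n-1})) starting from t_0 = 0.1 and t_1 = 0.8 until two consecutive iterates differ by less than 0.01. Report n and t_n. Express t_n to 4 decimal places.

n = 4, t_n = 0.4798

F(0.1) = 0.775837, F(0.8) = -0.582671
t_2 = 0.800000 − (-0.582671)·(0.700000)/(-1.358508) = 0.499767;  |Δ| = 0.300233
F(0.499767) = -0.038027
t_3 = 0.499767 − (-0.038027)·(-0.300233)/(0.544645) = 0.478805;  |Δ| = 0.020962
F(0.478805) = 0.001866
t_4 = 0.478805 − 0.001866·(-0.020962)/(0.039892) = 0.479785;  |Δ| = 0.000980
|t_4 − t_3| = 0.000980 < 0.01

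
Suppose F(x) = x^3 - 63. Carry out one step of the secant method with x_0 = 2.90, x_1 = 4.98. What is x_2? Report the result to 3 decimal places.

3.710

F(2.90) = -38.61100, F(4.98) = 60.50599
x_2 = 4.98000 − 60.50599·(4.98000 − 2.90000) / (60.50599 − (-38.61100)) = 4.98000 − (125.85246)/(99.11699) = 3.71026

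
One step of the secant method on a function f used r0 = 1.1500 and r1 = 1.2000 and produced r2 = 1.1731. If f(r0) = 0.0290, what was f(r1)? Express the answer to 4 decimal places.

The secant line through (1.1500, 0.0290) and (1.2000, f(r1)) crosses zero at r2 = 1.1731.
So (1.1500, 0.0290), (1.2000, f(r1)), (1.1731, 0) are collinear:
f(r1) = 0.0290 · (1.2000 − 1.1731) / (1.1500 − 1.1731) = 0.0290 · (0.026900)/(-0.023100) = -0.033771

-0.0338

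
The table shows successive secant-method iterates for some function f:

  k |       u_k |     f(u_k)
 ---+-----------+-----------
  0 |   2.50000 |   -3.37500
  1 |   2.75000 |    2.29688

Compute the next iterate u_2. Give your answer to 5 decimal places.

2.64876

u_2 = 2.75000 − 2.29688·(2.75000 − 2.50000) / (2.29688 − (-3.37500))
   = 2.75000 − (0.5742200)/(5.6718800) = 2.6487602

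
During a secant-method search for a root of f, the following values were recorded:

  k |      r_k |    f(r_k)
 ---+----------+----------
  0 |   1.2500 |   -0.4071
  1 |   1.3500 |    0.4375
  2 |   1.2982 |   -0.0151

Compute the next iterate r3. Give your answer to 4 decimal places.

1.2999

r3 = 1.2982 − (-0.0151)·(1.2982 − 1.3500) / (-0.0151 − 0.4375)
   = 1.2982 − (0.000782)/(-0.452600) = 1.299928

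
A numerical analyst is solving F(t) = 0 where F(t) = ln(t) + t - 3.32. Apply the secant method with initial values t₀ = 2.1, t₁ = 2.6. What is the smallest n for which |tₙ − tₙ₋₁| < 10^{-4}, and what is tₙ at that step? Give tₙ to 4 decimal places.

n = 4, tₙ = 2.4315

F(2.1) = -0.478063, F(2.6) = 0.235511
t₂ = 2.600000 − 0.235511·(0.500000)/(0.713574) = 2.434978;  |Δ| = 0.165022
F(2.434978) = 0.004915
t₃ = 2.434978 − 0.004915·(-0.165022)/(-0.230596) = 2.431460;  |Δ| = 0.003517
F(2.431460) = -0.000048
t₄ = 2.431460 − (-0.000048)·(-0.003517)/(-0.004963) = 2.431494;  |Δ| = 0.000034
|t₄ − t₃| = 0.000034 < 10^{-4}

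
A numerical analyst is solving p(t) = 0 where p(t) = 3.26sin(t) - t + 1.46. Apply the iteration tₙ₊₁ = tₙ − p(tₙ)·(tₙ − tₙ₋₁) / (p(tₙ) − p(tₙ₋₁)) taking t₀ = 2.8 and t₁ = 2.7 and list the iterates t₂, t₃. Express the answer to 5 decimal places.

2.73820, 2.73857

p(2.8) = -0.2479386, p(2.7) = 0.1532584
t₂ = 2.7000000 − 0.1532584·(2.7000000 − 2.8000000) / (0.1532584 − (-0.2479386)) = 2.7000000 − (-0.0153258)/(0.4011970) = 2.7382003
p(2.7382003) = 0.0014823
t₃ = 2.7382003 − 0.0014823·(2.7382003 − 2.7000000) / (0.0014823 − 0.1532584) = 2.7382003 − (0.0000566)/(-0.1517761) = 2.7385734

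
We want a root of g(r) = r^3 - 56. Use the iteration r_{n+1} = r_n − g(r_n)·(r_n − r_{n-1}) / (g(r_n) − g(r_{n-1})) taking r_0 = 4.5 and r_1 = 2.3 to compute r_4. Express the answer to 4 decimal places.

3.8117

g(4.5) = 35.125000, g(2.3) = -43.833000
r_2 = 2.300000 − (-43.833000)·(2.300000 − 4.500000) / (-43.833000 − 35.125000) = 2.300000 − (96.432600)/(-78.958000) = 3.521315
g(3.521315) = -12.336889
r_3 = 3.521315 − (-12.336889)·(3.521315 − 2.300000) / (-12.336889 − (-43.833000)) = 3.521315 − (-15.067229)/(31.496111) = 3.999699
g(3.999699) = 7.985549
r_4 = 3.999699 − 7.985549·(3.999699 − 3.521315) / (7.985549 − (-12.336889)) = 3.999699 − (3.820157)/(20.322438) = 3.811722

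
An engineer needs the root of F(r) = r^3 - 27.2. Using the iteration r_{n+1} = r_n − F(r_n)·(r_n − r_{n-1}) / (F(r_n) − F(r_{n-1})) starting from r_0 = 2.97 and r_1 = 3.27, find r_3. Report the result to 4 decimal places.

3.0071

F(2.97) = -1.001927, F(3.27) = 7.765783
r_2 = 3.270000 − 7.765783·(3.270000 − 2.970000) / (7.765783 − (-1.001927)) = 3.270000 − (2.329735)/(8.767710) = 3.004282
F(3.004282) = -0.084210
r_3 = 3.004282 − (-0.084210)·(3.004282 − 3.270000) / (-0.084210 − 7.765783) = 3.004282 − (0.022376)/(-7.849993) = 3.007133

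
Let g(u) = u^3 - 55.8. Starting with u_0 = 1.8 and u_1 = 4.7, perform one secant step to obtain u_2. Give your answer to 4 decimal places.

3.2788

g(1.8) = -49.968000, g(4.7) = 48.023000
u_2 = 4.700000 − 48.023000·(4.700000 − 1.800000) / (48.023000 − (-49.968000)) = 4.700000 − (139.266700)/(97.991000) = 3.278781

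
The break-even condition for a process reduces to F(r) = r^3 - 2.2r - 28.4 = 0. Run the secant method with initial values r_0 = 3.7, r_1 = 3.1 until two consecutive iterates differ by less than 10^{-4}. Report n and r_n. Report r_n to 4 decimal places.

n = 5, r_n = 3.2909

F(3.7) = 14.113000, F(3.1) = -5.429000
r_2 = 3.100000 − (-5.429000)·(-0.600000)/(-19.542000) = 3.266687;  |Δ| = 0.166687
F(3.266687) = -0.727093
r_3 = 3.266687 − (-0.727093)·(0.166687)/(4.701907) = 3.292463;  |Δ| = 0.025776
F(3.292463) = 0.047919
r_4 = 3.292463 − 0.047919·(0.025776)/(0.775012) = 3.290870;  |Δ| = 0.001594
F(3.290870) = -0.000380
r_5 = 3.290870 − (-0.000380)·(-0.001594)/(-0.048298) = 3.290882;  |Δ| = 0.000013
|r_5 − r_4| = 0.000013 < 10^{-4}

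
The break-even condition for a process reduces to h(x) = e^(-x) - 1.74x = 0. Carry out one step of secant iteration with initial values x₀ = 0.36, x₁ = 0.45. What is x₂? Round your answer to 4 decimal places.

0.3896

h(0.36) = 0.071276, h(0.45) = -0.145372
x₂ = 0.450000 − (-0.145372)·(0.450000 − 0.360000) / (-0.145372 − 0.071276) = 0.450000 − (-0.013083)/(-0.216648) = 0.389610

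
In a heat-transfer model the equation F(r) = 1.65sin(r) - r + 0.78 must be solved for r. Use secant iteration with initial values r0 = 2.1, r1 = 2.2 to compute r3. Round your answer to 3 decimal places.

2.156

F(2.1) = 0.10430, F(2.2) = -0.08598
r2 = 2.20000 − (-0.08598)·(2.20000 − 2.10000) / (-0.08598 − 0.10430) = 2.20000 − (-0.00860)/(-0.19028) = 2.15481
F(2.15481) = 0.00171
r3 = 2.15481 − 0.00171·(2.15481 − 2.20000) / (0.00171 − (-0.08598)) = 2.15481 − (-0.00008)/(0.08769) = 2.15569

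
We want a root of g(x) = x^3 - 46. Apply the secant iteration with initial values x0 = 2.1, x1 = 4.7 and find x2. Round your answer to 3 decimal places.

g(2.1) = -36.73900, g(4.7) = 57.82300
x2 = 4.70000 − 57.82300·(4.70000 − 2.10000) / (57.82300 − (-36.73900)) = 4.70000 − (150.33980)/(94.56200) = 3.11015

3.110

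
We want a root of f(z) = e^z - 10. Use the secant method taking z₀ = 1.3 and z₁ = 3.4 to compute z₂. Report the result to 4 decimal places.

f(1.3) = -6.330703, f(3.4) = 19.964100
z₂ = 3.400000 − 19.964100·(3.400000 − 1.300000) / (19.964100 − (-6.330703)) = 3.400000 − (41.924610)/(26.294803) = 1.805593

1.8056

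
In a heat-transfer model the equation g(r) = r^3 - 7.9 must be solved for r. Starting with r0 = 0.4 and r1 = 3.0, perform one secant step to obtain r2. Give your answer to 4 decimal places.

1.1564

g(0.4) = -7.836000, g(3.0) = 19.100000
r2 = 3.000000 − 19.100000·(3.000000 − 0.400000) / (19.100000 − (-7.836000)) = 3.000000 − (49.660000)/(26.936000) = 1.156371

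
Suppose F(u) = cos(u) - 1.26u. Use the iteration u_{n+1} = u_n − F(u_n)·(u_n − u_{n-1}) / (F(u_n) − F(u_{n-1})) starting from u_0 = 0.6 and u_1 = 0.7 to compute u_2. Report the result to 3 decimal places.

F(0.6) = 0.06934, F(0.7) = -0.11716
u_2 = 0.70000 − (-0.11716)·(0.70000 − 0.60000) / (-0.11716 − 0.06934) = 0.70000 − (-0.01172)/(-0.18649) = 0.63718

0.637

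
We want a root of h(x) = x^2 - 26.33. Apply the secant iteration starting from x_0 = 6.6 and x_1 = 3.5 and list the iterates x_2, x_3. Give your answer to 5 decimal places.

h(6.6) = 17.2300000, h(3.5) = -14.0800000
x_2 = 3.5000000 − (-14.0800000)·(3.5000000 − 6.6000000) / (-14.0800000 − 17.2300000) = 3.5000000 − (43.6480000)/(-31.3100000) = 4.8940594
h(4.8940594) = -2.3781825
x_3 = 4.8940594 − (-2.3781825)·(4.8940594 − 3.5000000) / (-2.3781825 − (-14.0800000)) = 4.8940594 − (-3.3153277)/(11.7018175) = 5.1773767

4.89406, 5.17738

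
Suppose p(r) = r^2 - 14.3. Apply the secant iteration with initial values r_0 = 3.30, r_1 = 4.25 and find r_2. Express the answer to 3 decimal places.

p(3.30) = -3.41000, p(4.25) = 3.76250
r_2 = 4.25000 − 3.76250·(4.25000 − 3.30000) / (3.76250 − (-3.41000)) = 4.25000 − (3.57437)/(7.17250) = 3.75166

3.752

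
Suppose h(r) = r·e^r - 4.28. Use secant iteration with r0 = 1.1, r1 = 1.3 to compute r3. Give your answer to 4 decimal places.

h(1.1) = -0.975417, h(1.3) = 0.490086
r2 = 1.300000 − 0.490086·(1.300000 − 1.100000) / (0.490086 − (-0.975417)) = 1.300000 − (0.098017)/(1.465503) = 1.233117
h(1.233117) = -0.048053
r3 = 1.233117 − (-0.048053)·(1.233117 − 1.300000) / (-0.048053 − 0.490086) = 1.233117 − (0.003214)/(-0.538138) = 1.239089

1.2391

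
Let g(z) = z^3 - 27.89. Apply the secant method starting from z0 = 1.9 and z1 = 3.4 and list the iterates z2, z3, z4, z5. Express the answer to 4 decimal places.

2.8723, 3.0141, 3.0336, 3.0326

g(1.9) = -21.031000, g(3.4) = 11.414000
z2 = 3.400000 − 11.414000·(3.400000 − 1.900000) / (11.414000 − (-21.031000)) = 3.400000 − (17.121000)/(32.445000) = 2.872307
g(2.872307) = -4.193044
z3 = 2.872307 − (-4.193044)·(2.872307 − 3.400000) / (-4.193044 − 11.414000) = 2.872307 − (2.212640)/(-15.607044) = 3.014079
g(3.014079) = -0.508084
z4 = 3.014079 − (-0.508084)·(3.014079 − 2.872307) / (-0.508084 − (-4.193044)) = 3.014079 − (-0.072032)/(3.684960) = 3.033626
g(3.033626) = 0.028128
z5 = 3.033626 − 0.028128·(3.033626 − 3.014079) / (0.028128 − (-0.508084)) = 3.033626 − (0.000550)/(0.536212) = 3.032601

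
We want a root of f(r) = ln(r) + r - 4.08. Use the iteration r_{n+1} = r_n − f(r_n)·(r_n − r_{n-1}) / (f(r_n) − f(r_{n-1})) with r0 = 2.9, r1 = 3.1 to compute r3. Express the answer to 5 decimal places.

f(2.9) = -0.1152893, f(3.1) = 0.1514021
r2 = 3.1000000 − 0.1514021·(3.1000000 − 2.9000000) / (0.1514021 − (-0.1152893)) = 3.1000000 − (0.0302804)/(0.2666914) = 2.9864589
f(2.9864589) = 0.0005473
r3 = 2.9864589 − 0.0005473·(2.9864589 − 3.1000000) / (0.0005473 − 0.1514021) = 2.9864589 − (-0.0000621)/(-0.1508548) = 2.9860470

2.98605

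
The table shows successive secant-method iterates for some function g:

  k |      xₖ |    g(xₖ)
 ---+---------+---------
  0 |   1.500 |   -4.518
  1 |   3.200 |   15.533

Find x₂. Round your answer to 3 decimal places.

x₂ = 3.200 − 15.533·(3.200 − 1.500) / (15.533 − (-4.518))
   = 3.200 − (26.40610)/(20.05100) = 1.88305

1.883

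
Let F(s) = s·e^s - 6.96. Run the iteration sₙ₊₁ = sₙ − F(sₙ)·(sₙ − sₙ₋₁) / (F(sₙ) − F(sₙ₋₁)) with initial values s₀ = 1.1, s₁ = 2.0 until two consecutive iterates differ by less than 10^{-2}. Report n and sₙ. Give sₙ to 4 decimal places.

F(1.1) = -3.655417, F(2.0) = 7.818112
s₂ = 2.000000 − 7.818112·(0.900000)/(11.473530) = 1.386736;  |Δ| = 0.613264
F(1.386736) = -1.410604
s₃ = 1.386736 − (-1.410604)·(-0.613264)/(-9.228717) = 1.480473;  |Δ| = 0.093737
F(1.480473) = -0.453283
s₄ = 1.480473 − (-0.453283)·(0.093737)/(0.957321) = 1.524857;  |Δ| = 0.044384
F(1.524857) = 0.045934
s₅ = 1.524857 − 0.045934·(0.044384)/(0.499217) = 1.520773;  |Δ| = 0.004084
|s₅ − s₄| = 0.004084 < 10^{-2}

n = 5, sₙ = 1.5208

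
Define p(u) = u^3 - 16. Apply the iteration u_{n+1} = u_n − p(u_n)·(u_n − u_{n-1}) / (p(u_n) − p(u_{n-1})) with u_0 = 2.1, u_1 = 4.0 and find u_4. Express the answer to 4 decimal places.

2.5261

p(2.1) = -6.739000, p(4.0) = 48.000000
u_2 = 4.000000 − 48.000000·(4.000000 − 2.100000) / (48.000000 − (-6.739000)) = 4.000000 − (91.200000)/(54.739000) = 2.333912
p(2.333912) = -3.286845
u_3 = 2.333912 − (-3.286845)·(2.333912 − 4.000000) / (-3.286845 − 48.000000) = 2.333912 − (5.476174)/(-51.286845) = 2.440687
p(2.440687) = -1.460938
u_4 = 2.440687 − (-1.460938)·(2.440687 − 2.333912) / (-1.460938 − (-3.286845)) = 2.440687 − (-0.155992)/(1.825907) = 2.526120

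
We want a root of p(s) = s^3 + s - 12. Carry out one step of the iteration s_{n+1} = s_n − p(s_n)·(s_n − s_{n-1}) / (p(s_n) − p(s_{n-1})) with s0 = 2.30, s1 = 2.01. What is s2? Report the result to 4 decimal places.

p(2.30) = 2.467000, p(2.01) = -1.869399
s2 = 2.010000 − (-1.869399)·(2.010000 − 2.300000) / (-1.869399 − 2.467000) = 2.010000 − (0.542126)/(-4.336399) = 2.135017

2.1350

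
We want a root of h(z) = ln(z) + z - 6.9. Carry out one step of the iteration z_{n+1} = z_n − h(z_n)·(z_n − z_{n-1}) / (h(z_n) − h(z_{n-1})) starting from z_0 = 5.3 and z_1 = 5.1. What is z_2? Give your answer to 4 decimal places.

h(5.3) = 0.067707, h(5.1) = -0.170759
z_2 = 5.100000 − (-0.170759)·(5.100000 − 5.300000) / (-0.170759 − 0.067707) = 5.100000 − (0.034152)/(-0.238466) = 5.243215

5.2432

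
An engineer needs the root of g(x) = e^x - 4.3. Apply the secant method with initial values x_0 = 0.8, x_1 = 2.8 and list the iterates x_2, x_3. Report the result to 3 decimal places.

1.092, 1.259

g(0.8) = -2.07446, g(2.8) = 12.14465
x_2 = 2.80000 − 12.14465·(2.80000 − 0.80000) / (12.14465 − (-2.07446)) = 2.80000 − (24.28929)/(14.21911) = 1.09178
g(1.09178) = -1.32041
x_3 = 1.09178 − (-1.32041)·(1.09178 − 2.80000) / (-1.32041 − 12.14465) = 1.09178 − (2.25555)/(-13.46506) = 1.25930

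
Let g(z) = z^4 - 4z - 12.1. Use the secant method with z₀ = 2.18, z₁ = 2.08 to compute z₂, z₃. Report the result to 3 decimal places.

g(2.18) = 1.76531, g(2.08) = -1.70226
z₂ = 2.08000 − (-1.70226)·(2.08000 − 2.18000) / (-1.70226 − 1.76531) = 2.08000 − (0.17023)/(-3.46757) = 2.12909
g(2.12909) = -0.06802
z₃ = 2.12909 − (-0.06802)·(2.12909 − 2.08000) / (-0.06802 − (-1.70226)) = 2.12909 − (-0.00334)/(1.63425) = 2.13113

2.129, 2.131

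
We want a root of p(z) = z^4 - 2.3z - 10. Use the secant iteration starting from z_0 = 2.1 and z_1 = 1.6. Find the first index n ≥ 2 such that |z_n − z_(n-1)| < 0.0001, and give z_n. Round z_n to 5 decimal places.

n = 6, z_n = 1.95095

p(2.1) = 4.6181000, p(1.6) = -7.1264000
z_2 = 1.6000000 − (-7.1264000)·(-0.5000000)/(-11.7445000) = 1.9033931;  |Δ| = 0.3033931
p(1.9033931) = -1.2523619
z_3 = 1.9033931 − (-1.2523619)·(0.3033931)/(5.8740381) = 1.9680774;  |Δ| = 0.0646843
p(1.9680774) = 0.4760957
z_4 = 1.9680774 − 0.4760957·(0.0646843)/(1.7284577) = 1.9502604;  |Δ| = 0.0178170
p(1.9502604) = -0.0188686
z_5 = 1.9502604 − (-0.0188686)·(-0.0178170)/(-0.4949643) = 1.9509396;  |Δ| = 0.0006792
p(1.9509396) = -0.0002673
z_6 = 1.9509396 − (-0.0002673)·(0.0006792)/(0.0186012) = 1.9509493;  |Δ| = 0.0000098
|z_6 − z_5| = 0.0000098 < 0.0001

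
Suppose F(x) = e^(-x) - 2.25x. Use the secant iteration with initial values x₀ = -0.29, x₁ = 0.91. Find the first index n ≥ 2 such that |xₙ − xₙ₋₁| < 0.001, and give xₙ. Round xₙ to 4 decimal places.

F(-0.29) = 1.988927, F(0.91) = -1.644976
x₂ = 0.910000 − (-1.644976)·(1.200000)/(-3.633903) = 0.366790;  |Δ| = 0.543210
F(0.366790) = -0.132324
x₃ = 0.366790 − (-0.132324)·(-0.543210)/(1.512652) = 0.319272;  |Δ| = 0.047519
F(0.319272) = 0.008317
x₄ = 0.319272 − 0.008317·(-0.047519)/(0.140641) = 0.322082;  |Δ| = 0.002810
F(0.322082) = -0.000045
x₅ = 0.322082 − (-0.000045)·(0.002810)/(-0.008362) = 0.322067;  |Δ| = 0.000015
|x₅ − x₄| = 0.000015 < 0.001

n = 5, xₙ = 0.3221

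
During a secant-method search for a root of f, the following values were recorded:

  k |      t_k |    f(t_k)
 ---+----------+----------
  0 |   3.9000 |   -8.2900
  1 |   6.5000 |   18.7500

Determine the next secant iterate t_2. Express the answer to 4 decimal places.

4.6971

t_2 = 6.5000 − 18.7500·(6.5000 − 3.9000) / (18.7500 − (-8.2900))
   = 6.5000 − (48.750000)/(27.040000) = 4.697115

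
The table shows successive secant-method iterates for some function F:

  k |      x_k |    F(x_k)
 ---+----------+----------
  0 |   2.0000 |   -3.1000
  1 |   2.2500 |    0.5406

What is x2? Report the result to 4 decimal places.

2.2129

x2 = 2.2500 − 0.5406·(2.2500 − 2.0000) / (0.5406 − (-3.1000))
   = 2.2500 − (0.135150)/(3.640600) = 2.212877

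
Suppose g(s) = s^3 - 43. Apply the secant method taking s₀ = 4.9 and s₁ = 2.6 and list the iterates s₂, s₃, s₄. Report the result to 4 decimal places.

3.1843, 3.6097, 3.4933

g(4.9) = 74.649000, g(2.6) = -25.424000
s₂ = 2.600000 − (-25.424000)·(2.600000 − 4.900000) / (-25.424000 − 74.649000) = 2.600000 − (58.475200)/(-100.073000) = 3.184325
g(3.184325) = -10.711168
s₃ = 3.184325 − (-10.711168)·(3.184325 − 2.600000) / (-10.711168 − (-25.424000)) = 3.184325 − (-6.258808)/(14.712832) = 3.609723
g(3.609723) = 4.035065
s₄ = 3.609723 − 4.035065·(3.609723 − 3.184325) / (4.035065 − (-10.711168)) = 3.609723 − (1.716508)/(14.746233) = 3.493320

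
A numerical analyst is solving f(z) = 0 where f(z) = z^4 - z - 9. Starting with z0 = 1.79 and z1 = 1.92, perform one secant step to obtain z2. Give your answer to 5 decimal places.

f(1.79) = -0.5237432, f(1.92) = 2.6695450
z2 = 1.9200000 − 2.6695450·(1.9200000 − 1.7900000) / (2.6695450 − (-0.5237432)) = 1.9200000 − (0.3470408)/(3.1932881) = 1.8113218

1.81132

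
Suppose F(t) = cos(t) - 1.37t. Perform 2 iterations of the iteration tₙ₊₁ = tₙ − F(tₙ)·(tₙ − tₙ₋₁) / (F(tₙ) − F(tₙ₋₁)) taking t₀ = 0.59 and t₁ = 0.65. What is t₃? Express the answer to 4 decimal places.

F(0.59) = 0.022641, F(0.65) = -0.094416
t₂ = 0.650000 − (-0.094416)·(0.650000 − 0.590000) / (-0.094416 − 0.022641) = 0.650000 − (-0.005665)/(-0.117057) = 0.601605
F(0.601605) = 0.000230
t₃ = 0.601605 − 0.000230·(0.601605 − 0.650000) / (0.000230 − (-0.094416)) = 0.601605 − (-0.000011)/(0.094646) = 0.601722

0.6017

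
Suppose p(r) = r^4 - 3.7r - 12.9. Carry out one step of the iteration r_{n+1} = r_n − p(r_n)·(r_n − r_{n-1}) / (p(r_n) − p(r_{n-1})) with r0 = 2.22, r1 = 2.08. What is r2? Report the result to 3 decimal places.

p(2.22) = 3.17513, p(2.08) = -1.87826
r2 = 2.08000 − (-1.87826)·(2.08000 − 2.22000) / (-1.87826 − 3.17513) = 2.08000 − (0.26296)/(-5.05339) = 2.13204

2.132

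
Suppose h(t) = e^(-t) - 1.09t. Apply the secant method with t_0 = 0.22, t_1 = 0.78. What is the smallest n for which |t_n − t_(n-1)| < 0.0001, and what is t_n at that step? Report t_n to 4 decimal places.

n = 5, t_n = 0.5365

h(0.22) = 0.562719, h(0.78) = -0.391794
t_2 = 0.780000 − (-0.391794)·(0.560000)/(-0.954513) = 0.550140;  |Δ| = 0.229860
h(0.550140) = -0.022783
t_3 = 0.550140 − (-0.022783)·(-0.229860)/(0.369011) = 0.535948;  |Δ| = 0.014192
h(0.535948) = 0.000931
t_4 = 0.535948 − 0.000931·(-0.014192)/(0.023714) = 0.536505;  |Δ| = 0.000557
h(0.536505) = -0.000002
t_5 = 0.536505 − (-0.000002)·(0.000557)/(-0.000933) = 0.536504;  |Δ| = 0.000001
|t_5 − t_4| = 0.000001 < 0.0001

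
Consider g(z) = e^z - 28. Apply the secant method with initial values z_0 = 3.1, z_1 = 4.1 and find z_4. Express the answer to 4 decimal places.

3.3333

g(3.1) = -5.802049, g(4.1) = 32.340288
z_2 = 4.100000 − 32.340288·(4.100000 − 3.100000) / (32.340288 − (-5.802049)) = 4.100000 − (32.340288)/(38.142336) = 3.252116
g(3.252116) = -2.155037
z_3 = 3.252116 − (-2.155037)·(3.252116 − 4.100000) / (-2.155037 − 32.340288) = 3.252116 − (1.827222)/(-34.495325) = 3.305086
g(3.305086) = -0.749119
z_4 = 3.305086 − (-0.749119)·(3.305086 − 3.252116) / (-0.749119 − (-2.155037)) = 3.305086 − (-0.039681)/(1.405919) = 3.333310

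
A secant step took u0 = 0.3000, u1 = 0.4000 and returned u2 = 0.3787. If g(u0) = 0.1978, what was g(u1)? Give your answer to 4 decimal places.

The secant line through (0.3000, 0.1978) and (0.4000, g(u1)) crosses zero at u2 = 0.3787.
So (0.3000, 0.1978), (0.4000, g(u1)), (0.3787, 0) are collinear:
g(u1) = 0.1978 · (0.4000 − 0.3787) / (0.3000 − 0.3787) = 0.1978 · (0.021300)/(-0.078700) = -0.053534

-0.0535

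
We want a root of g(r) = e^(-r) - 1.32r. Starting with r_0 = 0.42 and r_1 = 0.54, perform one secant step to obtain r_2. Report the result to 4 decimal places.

g(0.42) = 0.102647, g(0.54) = -0.130052
r_2 = 0.540000 − (-0.130052)·(0.540000 − 0.420000) / (-0.130052 − 0.102647) = 0.540000 − (-0.015606)/(-0.232699) = 0.472934

0.4729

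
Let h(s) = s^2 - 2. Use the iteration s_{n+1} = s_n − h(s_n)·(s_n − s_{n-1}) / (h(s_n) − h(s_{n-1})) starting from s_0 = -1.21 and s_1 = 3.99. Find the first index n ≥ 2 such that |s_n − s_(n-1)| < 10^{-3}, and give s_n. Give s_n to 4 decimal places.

n = 8, s_n = -1.4142

h(-1.21) = -0.535900, h(3.99) = 13.920100
s_2 = 3.990000 − 13.920100·(5.200000)/(14.456000) = -1.017230;  |Δ| = 5.007230
h(-1.017230) = -0.965243
s_3 = -1.017230 − (-0.965243)·(-5.007230)/(-14.885343) = -0.692535;  |Δ| = 0.324695
h(-0.692535) = -1.520395
s_4 = -0.692535 − (-1.520395)·(0.324695)/(-0.555152) = -1.581777;  |Δ| = 0.889241
h(-1.581777) = 0.502018
s_5 = -1.581777 − 0.502018·(-0.889241)/(2.022413) = -1.361043;  |Δ| = 0.220734
h(-1.361043) = -0.147562
s_6 = -1.361043 − (-0.147562)·(0.220734)/(-0.649581) = -1.411186;  |Δ| = 0.050143
h(-1.411186) = -0.008554
s_7 = -1.411186 − (-0.008554)·(-0.050143)/(0.139008) = -1.414272;  |Δ| = 0.003086
h(-1.414272) = 0.000164
s_8 = -1.414272 − 0.000164·(-0.003086)/(0.008718) = -1.414214;  |Δ| = 0.000058
|s_8 − s_7| = 0.000058 < 10^{-3}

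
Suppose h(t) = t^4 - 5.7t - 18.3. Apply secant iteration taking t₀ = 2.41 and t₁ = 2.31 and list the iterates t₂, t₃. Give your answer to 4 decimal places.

2.3738, 2.3755

h(2.41) = 1.697026, h(2.31) = -2.993037
t₂ = 2.310000 − (-2.993037)·(2.310000 − 2.410000) / (-2.993037 − 1.697026) = 2.310000 − (0.299304)/(-4.690062) = 2.373817
h(2.373817) = -0.077472
t₃ = 2.373817 − (-0.077472)·(2.373817 − 2.310000) / (-0.077472 − (-2.993037)) = 2.373817 − (-0.004944)/(2.915565) = 2.375512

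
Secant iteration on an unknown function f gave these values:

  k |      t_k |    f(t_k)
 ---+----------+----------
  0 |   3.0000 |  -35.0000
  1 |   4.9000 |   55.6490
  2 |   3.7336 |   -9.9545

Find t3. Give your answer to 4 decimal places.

t3 = 3.7336 − (-9.9545)·(3.7336 − 4.9000) / (-9.9545 − 55.6490)
   = 3.7336 − (11.610929)/(-65.603500) = 3.910586

3.9106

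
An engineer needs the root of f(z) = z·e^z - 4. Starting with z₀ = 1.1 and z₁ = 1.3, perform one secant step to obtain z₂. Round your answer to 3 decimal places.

1.195

f(1.1) = -0.69542, f(1.3) = 0.77009
z₂ = 1.30000 − 0.77009·(1.30000 − 1.10000) / (0.77009 − (-0.69542)) = 1.30000 − (0.15402)/(1.46550) = 1.19490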